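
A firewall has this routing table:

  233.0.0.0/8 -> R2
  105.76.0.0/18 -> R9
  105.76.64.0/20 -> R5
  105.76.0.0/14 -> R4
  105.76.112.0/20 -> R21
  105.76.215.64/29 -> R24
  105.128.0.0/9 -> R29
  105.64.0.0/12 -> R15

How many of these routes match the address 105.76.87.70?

Prefixes containing 105.76.87.70:
  105.64.0.0/12 (105.64.0.0 - 105.79.255.255)
  105.76.0.0/14 (105.76.0.0 - 105.79.255.255)
Total matching entries: 2.

2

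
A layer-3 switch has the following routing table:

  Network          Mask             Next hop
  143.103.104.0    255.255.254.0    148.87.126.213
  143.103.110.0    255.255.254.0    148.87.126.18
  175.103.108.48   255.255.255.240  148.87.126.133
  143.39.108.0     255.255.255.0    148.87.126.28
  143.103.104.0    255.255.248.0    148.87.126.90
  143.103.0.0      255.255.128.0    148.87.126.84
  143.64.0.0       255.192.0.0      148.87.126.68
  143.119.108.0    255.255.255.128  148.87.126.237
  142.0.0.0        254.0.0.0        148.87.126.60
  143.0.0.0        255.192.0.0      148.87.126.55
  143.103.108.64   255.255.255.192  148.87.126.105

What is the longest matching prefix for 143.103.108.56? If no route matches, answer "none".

143.103.104.0/21

Entries matching 143.103.108.56:
  142.0.0.0/7 (142.0.0.0 - 143.255.255.255)
  143.64.0.0/10 (143.64.0.0 - 143.127.255.255)
  143.103.0.0/17 (143.103.0.0 - 143.103.127.255)
  143.103.104.0/21 (143.103.104.0 - 143.103.111.255)
Most specific is 143.103.104.0/21.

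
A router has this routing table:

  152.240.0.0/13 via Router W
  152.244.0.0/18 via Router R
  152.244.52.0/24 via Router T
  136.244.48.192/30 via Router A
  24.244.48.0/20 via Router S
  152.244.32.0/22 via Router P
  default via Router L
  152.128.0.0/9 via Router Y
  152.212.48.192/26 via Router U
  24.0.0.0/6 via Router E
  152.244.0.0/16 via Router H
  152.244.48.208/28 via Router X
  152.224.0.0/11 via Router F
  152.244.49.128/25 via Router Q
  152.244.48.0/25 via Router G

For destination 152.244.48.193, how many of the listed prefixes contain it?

6

Prefixes containing 152.244.48.193:
  0.0.0.0/0 (default, matches everything)
  152.128.0.0/9 (152.128.0.0 - 152.255.255.255)
  152.224.0.0/11 (152.224.0.0 - 152.255.255.255)
  152.240.0.0/13 (152.240.0.0 - 152.247.255.255)
  152.244.0.0/16 (152.244.0.0 - 152.244.255.255)
  152.244.0.0/18 (152.244.0.0 - 152.244.63.255)
Total matching entries: 6.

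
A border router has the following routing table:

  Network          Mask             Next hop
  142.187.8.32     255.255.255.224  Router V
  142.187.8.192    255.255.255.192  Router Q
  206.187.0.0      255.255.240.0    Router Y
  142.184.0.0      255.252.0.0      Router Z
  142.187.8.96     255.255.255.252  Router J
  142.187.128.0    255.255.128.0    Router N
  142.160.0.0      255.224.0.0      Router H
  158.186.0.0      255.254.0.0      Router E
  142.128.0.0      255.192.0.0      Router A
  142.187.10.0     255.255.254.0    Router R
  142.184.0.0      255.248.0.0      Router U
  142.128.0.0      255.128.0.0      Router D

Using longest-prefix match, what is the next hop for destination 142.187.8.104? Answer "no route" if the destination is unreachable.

Routes whose prefix contains 142.187.8.104:
  142.128.0.0/9 (142.128.0.0 - 142.255.255.255) -> Router D
  142.128.0.0/10 (142.128.0.0 - 142.191.255.255) -> Router A
  142.160.0.0/11 (142.160.0.0 - 142.191.255.255) -> Router H
  142.184.0.0/13 (142.184.0.0 - 142.191.255.255) -> Router U
  142.184.0.0/14 (142.184.0.0 - 142.187.255.255) -> Router Z
More-specific entries that do NOT match:
  142.187.8.96/30 (142.187.8.96 - 142.187.8.99) does not contain 142.187.8.104
  142.187.8.32/27 (142.187.8.32 - 142.187.8.63) does not contain 142.187.8.104
  142.187.8.192/26 (142.187.8.192 - 142.187.8.255) does not contain 142.187.8.104
  142.187.10.0/23 (142.187.10.0 - 142.187.11.255) does not contain 142.187.8.104
  206.187.0.0/20 (206.187.0.0 - 206.187.15.255) does not contain 142.187.8.104
  142.187.128.0/17 (142.187.128.0 - 142.187.255.255) does not contain 142.187.8.104
  158.186.0.0/15 (158.186.0.0 - 158.187.255.255) does not contain 142.187.8.104
Longest matching prefix is /14 -> next hop Router Z.

Router Z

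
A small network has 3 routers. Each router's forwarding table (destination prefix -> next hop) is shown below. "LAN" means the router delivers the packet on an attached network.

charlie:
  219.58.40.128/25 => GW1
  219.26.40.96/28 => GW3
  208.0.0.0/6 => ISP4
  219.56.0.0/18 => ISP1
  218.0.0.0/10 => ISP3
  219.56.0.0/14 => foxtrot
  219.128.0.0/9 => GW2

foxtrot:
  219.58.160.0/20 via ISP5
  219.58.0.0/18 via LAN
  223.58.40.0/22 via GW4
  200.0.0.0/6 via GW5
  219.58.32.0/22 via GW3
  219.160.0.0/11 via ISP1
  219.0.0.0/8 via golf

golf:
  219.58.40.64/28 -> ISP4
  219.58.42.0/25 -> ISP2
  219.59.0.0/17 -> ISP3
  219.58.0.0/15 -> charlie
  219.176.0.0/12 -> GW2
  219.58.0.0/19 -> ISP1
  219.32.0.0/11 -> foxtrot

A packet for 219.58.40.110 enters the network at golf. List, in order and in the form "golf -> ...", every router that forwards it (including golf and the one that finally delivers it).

golf -> charlie -> foxtrot

At golf: longest match for 219.58.40.110 is 219.58.0.0/15 -> charlie
At charlie: longest match for 219.58.40.110 is 219.56.0.0/14 -> foxtrot
At foxtrot: longest match for 219.58.40.110 is 219.58.0.0/18 -> LAN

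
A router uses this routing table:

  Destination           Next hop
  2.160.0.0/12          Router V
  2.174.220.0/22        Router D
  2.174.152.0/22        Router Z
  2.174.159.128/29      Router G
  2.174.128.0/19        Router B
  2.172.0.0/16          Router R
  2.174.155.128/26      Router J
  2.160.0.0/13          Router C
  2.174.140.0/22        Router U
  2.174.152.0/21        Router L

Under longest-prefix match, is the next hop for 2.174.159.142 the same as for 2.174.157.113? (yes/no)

yes

2.174.159.142: longest match 2.174.152.0/21 -> Router L
2.174.157.113: longest match 2.174.152.0/21 -> Router L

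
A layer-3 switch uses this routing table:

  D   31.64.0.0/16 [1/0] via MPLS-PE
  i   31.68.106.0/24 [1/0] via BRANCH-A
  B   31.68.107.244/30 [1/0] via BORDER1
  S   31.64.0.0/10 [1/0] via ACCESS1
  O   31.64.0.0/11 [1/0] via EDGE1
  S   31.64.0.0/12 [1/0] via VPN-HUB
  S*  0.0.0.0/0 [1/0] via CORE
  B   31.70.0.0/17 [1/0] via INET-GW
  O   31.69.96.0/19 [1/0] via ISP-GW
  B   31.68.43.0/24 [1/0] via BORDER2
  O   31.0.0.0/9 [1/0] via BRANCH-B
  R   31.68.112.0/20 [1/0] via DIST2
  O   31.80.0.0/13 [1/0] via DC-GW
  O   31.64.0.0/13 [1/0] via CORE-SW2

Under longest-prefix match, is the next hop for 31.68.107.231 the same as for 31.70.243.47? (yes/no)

yes

31.68.107.231: longest match 31.64.0.0/13 -> CORE-SW2
31.70.243.47: longest match 31.64.0.0/13 -> CORE-SW2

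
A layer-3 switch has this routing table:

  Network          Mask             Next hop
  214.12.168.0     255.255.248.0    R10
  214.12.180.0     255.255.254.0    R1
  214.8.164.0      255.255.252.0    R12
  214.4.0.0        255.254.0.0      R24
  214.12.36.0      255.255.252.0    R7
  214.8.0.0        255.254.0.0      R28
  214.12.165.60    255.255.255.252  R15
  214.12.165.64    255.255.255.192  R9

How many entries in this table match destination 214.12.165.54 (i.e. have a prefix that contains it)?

0

No listed prefix contains 214.12.165.54.
Total matching entries: 0.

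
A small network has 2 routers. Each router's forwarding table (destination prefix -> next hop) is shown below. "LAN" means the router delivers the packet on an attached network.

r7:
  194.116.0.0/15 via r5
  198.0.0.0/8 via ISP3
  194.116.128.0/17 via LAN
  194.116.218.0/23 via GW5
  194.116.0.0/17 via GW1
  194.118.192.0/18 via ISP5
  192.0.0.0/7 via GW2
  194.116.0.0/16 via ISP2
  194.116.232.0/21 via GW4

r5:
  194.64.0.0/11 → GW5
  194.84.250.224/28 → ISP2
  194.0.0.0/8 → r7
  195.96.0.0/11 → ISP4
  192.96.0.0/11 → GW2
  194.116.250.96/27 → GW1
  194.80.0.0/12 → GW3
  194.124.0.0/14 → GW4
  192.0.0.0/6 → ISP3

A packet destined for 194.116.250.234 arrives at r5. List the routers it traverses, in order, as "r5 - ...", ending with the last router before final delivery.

r5 - r7

At r5: longest match for 194.116.250.234 is 194.0.0.0/8 -> r7
At r7: longest match for 194.116.250.234 is 194.116.128.0/17 -> LAN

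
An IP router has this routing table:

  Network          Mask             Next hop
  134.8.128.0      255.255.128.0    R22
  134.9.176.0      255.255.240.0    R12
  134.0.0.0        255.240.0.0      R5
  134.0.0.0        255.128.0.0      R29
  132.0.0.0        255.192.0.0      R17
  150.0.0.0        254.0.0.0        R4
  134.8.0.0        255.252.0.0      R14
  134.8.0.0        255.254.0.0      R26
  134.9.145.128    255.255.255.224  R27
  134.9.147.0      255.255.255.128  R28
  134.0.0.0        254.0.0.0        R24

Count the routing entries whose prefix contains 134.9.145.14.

5

Prefixes containing 134.9.145.14:
  134.0.0.0/7 (134.0.0.0 - 135.255.255.255)
  134.0.0.0/9 (134.0.0.0 - 134.127.255.255)
  134.0.0.0/12 (134.0.0.0 - 134.15.255.255)
  134.8.0.0/14 (134.8.0.0 - 134.11.255.255)
  134.8.0.0/15 (134.8.0.0 - 134.9.255.255)
Total matching entries: 5.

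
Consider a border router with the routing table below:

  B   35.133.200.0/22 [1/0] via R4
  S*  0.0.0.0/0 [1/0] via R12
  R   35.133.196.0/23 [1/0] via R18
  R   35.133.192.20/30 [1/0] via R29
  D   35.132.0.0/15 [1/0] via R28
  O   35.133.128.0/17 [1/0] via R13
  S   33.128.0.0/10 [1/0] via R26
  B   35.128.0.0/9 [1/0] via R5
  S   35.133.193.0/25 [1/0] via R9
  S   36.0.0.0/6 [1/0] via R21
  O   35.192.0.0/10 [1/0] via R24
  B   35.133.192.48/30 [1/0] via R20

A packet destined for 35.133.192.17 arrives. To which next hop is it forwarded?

R13

Routes whose prefix contains 35.133.192.17:
  0.0.0.0/0 (default, matches everything) -> R12
  35.128.0.0/9 (35.128.0.0 - 35.255.255.255) -> R5
  35.132.0.0/15 (35.132.0.0 - 35.133.255.255) -> R28
  35.133.128.0/17 (35.133.128.0 - 35.133.255.255) -> R13
More-specific entries that do NOT match:
  35.133.192.20/30 (35.133.192.20 - 35.133.192.23) does not contain 35.133.192.17
  35.133.192.48/30 (35.133.192.48 - 35.133.192.51) does not contain 35.133.192.17
  35.133.193.0/25 (35.133.193.0 - 35.133.193.127) does not contain 35.133.192.17
  35.133.196.0/23 (35.133.196.0 - 35.133.197.255) does not contain 35.133.192.17
  35.133.200.0/22 (35.133.200.0 - 35.133.203.255) does not contain 35.133.192.17
Longest matching prefix is /17 -> next hop R13.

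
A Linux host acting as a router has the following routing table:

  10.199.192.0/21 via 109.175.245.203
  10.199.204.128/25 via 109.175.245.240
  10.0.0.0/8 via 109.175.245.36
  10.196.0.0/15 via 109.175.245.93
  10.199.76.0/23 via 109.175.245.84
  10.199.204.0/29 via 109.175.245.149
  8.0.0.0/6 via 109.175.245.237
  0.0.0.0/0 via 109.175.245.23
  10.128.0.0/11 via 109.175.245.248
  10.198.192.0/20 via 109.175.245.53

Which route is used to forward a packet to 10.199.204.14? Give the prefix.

10.0.0.0/8

Entries matching 10.199.204.14:
  0.0.0.0/0 (default, matches everything)
  8.0.0.0/6 (8.0.0.0 - 11.255.255.255)
  10.0.0.0/8 (10.0.0.0 - 10.255.255.255)
Most specific is 10.0.0.0/8.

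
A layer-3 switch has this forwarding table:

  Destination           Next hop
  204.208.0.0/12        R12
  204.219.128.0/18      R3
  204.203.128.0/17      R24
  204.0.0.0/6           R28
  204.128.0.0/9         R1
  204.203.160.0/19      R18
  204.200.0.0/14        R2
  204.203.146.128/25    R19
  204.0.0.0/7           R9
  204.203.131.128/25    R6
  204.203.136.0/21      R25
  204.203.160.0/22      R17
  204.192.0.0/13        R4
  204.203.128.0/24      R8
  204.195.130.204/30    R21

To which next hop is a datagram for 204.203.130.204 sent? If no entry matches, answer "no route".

R24

Routes whose prefix contains 204.203.130.204:
  204.0.0.0/6 (204.0.0.0 - 207.255.255.255) -> R28
  204.0.0.0/7 (204.0.0.0 - 205.255.255.255) -> R9
  204.128.0.0/9 (204.128.0.0 - 204.255.255.255) -> R1
  204.200.0.0/14 (204.200.0.0 - 204.203.255.255) -> R2
  204.203.128.0/17 (204.203.128.0 - 204.203.255.255) -> R24
More-specific entries that do NOT match:
  204.195.130.204/30 (204.195.130.204 - 204.195.130.207) does not contain 204.203.130.204
  204.203.146.128/25 (204.203.146.128 - 204.203.146.255) does not contain 204.203.130.204
  204.203.131.128/25 (204.203.131.128 - 204.203.131.255) does not contain 204.203.130.204
  204.203.128.0/24 (204.203.128.0 - 204.203.128.255) does not contain 204.203.130.204
  204.203.160.0/22 (204.203.160.0 - 204.203.163.255) does not contain 204.203.130.204
  204.203.136.0/21 (204.203.136.0 - 204.203.143.255) does not contain 204.203.130.204
  204.203.160.0/19 (204.203.160.0 - 204.203.191.255) does not contain 204.203.130.204
  204.219.128.0/18 (204.219.128.0 - 204.219.191.255) does not contain 204.203.130.204
Longest matching prefix is /17 -> next hop R24.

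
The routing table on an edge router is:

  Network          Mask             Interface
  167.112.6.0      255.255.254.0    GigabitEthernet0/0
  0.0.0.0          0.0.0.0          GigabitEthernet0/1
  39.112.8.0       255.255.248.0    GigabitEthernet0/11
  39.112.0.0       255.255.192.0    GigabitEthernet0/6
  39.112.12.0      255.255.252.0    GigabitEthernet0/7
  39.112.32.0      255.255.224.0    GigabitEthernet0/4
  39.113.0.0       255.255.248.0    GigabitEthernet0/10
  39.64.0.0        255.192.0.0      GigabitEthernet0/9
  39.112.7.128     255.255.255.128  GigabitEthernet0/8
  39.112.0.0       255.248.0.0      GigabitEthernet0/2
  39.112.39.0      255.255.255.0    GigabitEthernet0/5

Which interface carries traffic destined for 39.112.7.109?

Routes whose prefix contains 39.112.7.109:
  0.0.0.0/0 (default, matches everything) -> GigabitEthernet0/1
  39.64.0.0/10 (39.64.0.0 - 39.127.255.255) -> GigabitEthernet0/9
  39.112.0.0/13 (39.112.0.0 - 39.119.255.255) -> GigabitEthernet0/2
  39.112.0.0/18 (39.112.0.0 - 39.112.63.255) -> GigabitEthernet0/6
More-specific entries that do NOT match:
  39.112.7.128/25 (39.112.7.128 - 39.112.7.255) does not contain 39.112.7.109
  39.112.39.0/24 (39.112.39.0 - 39.112.39.255) does not contain 39.112.7.109
  167.112.6.0/23 (167.112.6.0 - 167.112.7.255) does not contain 39.112.7.109
  39.112.12.0/22 (39.112.12.0 - 39.112.15.255) does not contain 39.112.7.109
  39.112.8.0/21 (39.112.8.0 - 39.112.15.255) does not contain 39.112.7.109
  39.113.0.0/21 (39.113.0.0 - 39.113.7.255) does not contain 39.112.7.109
  39.112.32.0/19 (39.112.32.0 - 39.112.63.255) does not contain 39.112.7.109
Longest matching prefix is /18 -> interface GigabitEthernet0/6.

GigabitEthernet0/6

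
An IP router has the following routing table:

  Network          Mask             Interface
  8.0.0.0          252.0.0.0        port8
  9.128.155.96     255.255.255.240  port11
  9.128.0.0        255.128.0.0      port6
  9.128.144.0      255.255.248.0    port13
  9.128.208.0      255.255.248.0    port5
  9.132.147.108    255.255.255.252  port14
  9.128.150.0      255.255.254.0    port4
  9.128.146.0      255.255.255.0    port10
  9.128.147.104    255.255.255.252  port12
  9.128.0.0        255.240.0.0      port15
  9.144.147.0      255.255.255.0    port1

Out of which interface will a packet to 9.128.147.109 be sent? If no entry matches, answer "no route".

port13

Routes whose prefix contains 9.128.147.109:
  8.0.0.0/6 (8.0.0.0 - 11.255.255.255) -> port8
  9.128.0.0/9 (9.128.0.0 - 9.255.255.255) -> port6
  9.128.0.0/12 (9.128.0.0 - 9.143.255.255) -> port15
  9.128.144.0/21 (9.128.144.0 - 9.128.151.255) -> port13
More-specific entries that do NOT match:
  9.132.147.108/30 (9.132.147.108 - 9.132.147.111) does not contain 9.128.147.109
  9.128.147.104/30 (9.128.147.104 - 9.128.147.107) does not contain 9.128.147.109
  9.128.155.96/28 (9.128.155.96 - 9.128.155.111) does not contain 9.128.147.109
  9.128.146.0/24 (9.128.146.0 - 9.128.146.255) does not contain 9.128.147.109
  9.144.147.0/24 (9.144.147.0 - 9.144.147.255) does not contain 9.128.147.109
  9.128.150.0/23 (9.128.150.0 - 9.128.151.255) does not contain 9.128.147.109
Longest matching prefix is /21 -> interface port13.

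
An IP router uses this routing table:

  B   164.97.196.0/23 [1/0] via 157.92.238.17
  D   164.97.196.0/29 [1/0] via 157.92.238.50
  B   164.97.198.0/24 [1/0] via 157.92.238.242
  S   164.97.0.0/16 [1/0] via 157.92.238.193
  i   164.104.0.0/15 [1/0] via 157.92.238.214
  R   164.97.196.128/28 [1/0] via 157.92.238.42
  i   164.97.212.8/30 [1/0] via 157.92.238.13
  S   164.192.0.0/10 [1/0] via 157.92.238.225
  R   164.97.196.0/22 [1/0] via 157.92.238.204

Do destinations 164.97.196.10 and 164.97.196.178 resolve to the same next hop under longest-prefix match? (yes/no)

yes

164.97.196.10: longest match 164.97.196.0/23 -> 157.92.238.17
164.97.196.178: longest match 164.97.196.0/23 -> 157.92.238.17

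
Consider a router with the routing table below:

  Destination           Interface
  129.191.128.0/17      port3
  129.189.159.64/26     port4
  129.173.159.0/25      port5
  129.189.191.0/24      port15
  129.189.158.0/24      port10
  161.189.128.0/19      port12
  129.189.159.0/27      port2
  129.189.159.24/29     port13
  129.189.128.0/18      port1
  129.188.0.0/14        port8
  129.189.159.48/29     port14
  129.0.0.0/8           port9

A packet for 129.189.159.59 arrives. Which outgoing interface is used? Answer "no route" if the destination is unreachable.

Routes whose prefix contains 129.189.159.59:
  129.0.0.0/8 (129.0.0.0 - 129.255.255.255) -> port9
  129.188.0.0/14 (129.188.0.0 - 129.191.255.255) -> port8
  129.189.128.0/18 (129.189.128.0 - 129.189.191.255) -> port1
More-specific entries that do NOT match:
  129.189.159.24/29 (129.189.159.24 - 129.189.159.31) does not contain 129.189.159.59
  129.189.159.48/29 (129.189.159.48 - 129.189.159.55) does not contain 129.189.159.59
  129.189.159.0/27 (129.189.159.0 - 129.189.159.31) does not contain 129.189.159.59
  129.189.159.64/26 (129.189.159.64 - 129.189.159.127) does not contain 129.189.159.59
  129.173.159.0/25 (129.173.159.0 - 129.173.159.127) does not contain 129.189.159.59
  129.189.191.0/24 (129.189.191.0 - 129.189.191.255) does not contain 129.189.159.59
  129.189.158.0/24 (129.189.158.0 - 129.189.158.255) does not contain 129.189.159.59
  161.189.128.0/19 (161.189.128.0 - 161.189.159.255) does not contain 129.189.159.59
Longest matching prefix is /18 -> interface port1.

port1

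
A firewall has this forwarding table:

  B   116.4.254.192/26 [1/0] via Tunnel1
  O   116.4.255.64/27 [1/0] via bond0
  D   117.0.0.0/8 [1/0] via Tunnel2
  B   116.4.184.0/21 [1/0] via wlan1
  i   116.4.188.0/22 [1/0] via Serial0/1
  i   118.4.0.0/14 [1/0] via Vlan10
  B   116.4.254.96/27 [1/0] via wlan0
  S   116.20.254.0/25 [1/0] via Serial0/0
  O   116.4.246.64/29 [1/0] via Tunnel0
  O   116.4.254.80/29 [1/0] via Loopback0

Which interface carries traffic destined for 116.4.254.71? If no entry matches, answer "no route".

No entry's prefix contains 116.4.254.71; there is no default route.

no route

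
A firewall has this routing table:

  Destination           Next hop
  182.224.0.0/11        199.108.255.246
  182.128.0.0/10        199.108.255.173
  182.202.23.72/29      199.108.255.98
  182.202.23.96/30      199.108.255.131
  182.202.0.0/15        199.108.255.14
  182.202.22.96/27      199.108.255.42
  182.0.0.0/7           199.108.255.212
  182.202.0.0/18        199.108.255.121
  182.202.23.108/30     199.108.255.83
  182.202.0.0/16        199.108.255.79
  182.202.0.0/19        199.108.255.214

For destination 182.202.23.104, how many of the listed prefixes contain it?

Prefixes containing 182.202.23.104:
  182.0.0.0/7 (182.0.0.0 - 183.255.255.255)
  182.202.0.0/15 (182.202.0.0 - 182.203.255.255)
  182.202.0.0/16 (182.202.0.0 - 182.202.255.255)
  182.202.0.0/18 (182.202.0.0 - 182.202.63.255)
  182.202.0.0/19 (182.202.0.0 - 182.202.31.255)
Total matching entries: 5.

5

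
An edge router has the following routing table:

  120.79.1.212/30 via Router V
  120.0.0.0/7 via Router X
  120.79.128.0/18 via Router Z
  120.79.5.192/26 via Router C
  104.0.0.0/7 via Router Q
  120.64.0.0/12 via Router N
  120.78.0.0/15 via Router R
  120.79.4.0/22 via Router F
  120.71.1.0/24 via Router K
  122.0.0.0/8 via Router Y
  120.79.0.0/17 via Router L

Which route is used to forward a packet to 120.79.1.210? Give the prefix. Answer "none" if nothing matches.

Entries matching 120.79.1.210:
  120.0.0.0/7 (120.0.0.0 - 121.255.255.255)
  120.64.0.0/12 (120.64.0.0 - 120.79.255.255)
  120.78.0.0/15 (120.78.0.0 - 120.79.255.255)
  120.79.0.0/17 (120.79.0.0 - 120.79.127.255)
Most specific is 120.79.0.0/17.

120.79.0.0/17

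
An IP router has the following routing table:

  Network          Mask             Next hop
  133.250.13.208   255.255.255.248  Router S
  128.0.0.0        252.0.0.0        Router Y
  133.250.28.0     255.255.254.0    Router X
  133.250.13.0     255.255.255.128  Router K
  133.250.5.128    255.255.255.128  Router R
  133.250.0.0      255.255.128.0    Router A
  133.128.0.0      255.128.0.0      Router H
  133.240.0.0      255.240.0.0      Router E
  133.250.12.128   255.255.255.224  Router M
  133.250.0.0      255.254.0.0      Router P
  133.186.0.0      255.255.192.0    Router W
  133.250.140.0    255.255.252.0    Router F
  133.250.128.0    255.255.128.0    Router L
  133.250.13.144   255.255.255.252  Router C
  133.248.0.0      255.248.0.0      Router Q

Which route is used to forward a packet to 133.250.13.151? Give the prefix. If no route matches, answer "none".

Entries matching 133.250.13.151:
  133.128.0.0/9 (133.128.0.0 - 133.255.255.255)
  133.240.0.0/12 (133.240.0.0 - 133.255.255.255)
  133.248.0.0/13 (133.248.0.0 - 133.255.255.255)
  133.250.0.0/15 (133.250.0.0 - 133.251.255.255)
  133.250.0.0/17 (133.250.0.0 - 133.250.127.255)
Most specific is 133.250.0.0/17.

133.250.0.0/17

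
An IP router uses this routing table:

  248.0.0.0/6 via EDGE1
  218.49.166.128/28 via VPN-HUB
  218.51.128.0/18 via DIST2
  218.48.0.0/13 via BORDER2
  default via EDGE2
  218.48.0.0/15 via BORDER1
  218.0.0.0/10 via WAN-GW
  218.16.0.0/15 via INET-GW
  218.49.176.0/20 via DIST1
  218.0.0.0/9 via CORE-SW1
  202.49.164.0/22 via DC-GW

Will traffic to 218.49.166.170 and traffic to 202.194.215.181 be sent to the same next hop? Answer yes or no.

218.49.166.170: longest match 218.48.0.0/15 -> BORDER1
202.194.215.181: longest match 0.0.0.0/0 -> EDGE2

no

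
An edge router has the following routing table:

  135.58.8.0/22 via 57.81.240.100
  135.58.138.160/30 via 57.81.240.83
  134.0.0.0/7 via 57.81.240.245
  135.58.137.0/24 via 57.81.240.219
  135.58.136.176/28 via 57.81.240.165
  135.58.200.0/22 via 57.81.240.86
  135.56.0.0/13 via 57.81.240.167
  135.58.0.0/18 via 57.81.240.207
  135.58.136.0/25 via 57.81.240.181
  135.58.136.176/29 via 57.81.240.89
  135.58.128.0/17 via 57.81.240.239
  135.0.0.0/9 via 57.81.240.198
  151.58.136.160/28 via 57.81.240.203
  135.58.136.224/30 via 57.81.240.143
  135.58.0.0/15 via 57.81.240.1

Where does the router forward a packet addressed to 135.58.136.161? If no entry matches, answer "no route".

57.81.240.239

Routes whose prefix contains 135.58.136.161:
  134.0.0.0/7 (134.0.0.0 - 135.255.255.255) -> 57.81.240.245
  135.0.0.0/9 (135.0.0.0 - 135.127.255.255) -> 57.81.240.198
  135.56.0.0/13 (135.56.0.0 - 135.63.255.255) -> 57.81.240.167
  135.58.0.0/15 (135.58.0.0 - 135.59.255.255) -> 57.81.240.1
  135.58.128.0/17 (135.58.128.0 - 135.58.255.255) -> 57.81.240.239
More-specific entries that do NOT match:
  135.58.138.160/30 (135.58.138.160 - 135.58.138.163) does not contain 135.58.136.161
  135.58.136.224/30 (135.58.136.224 - 135.58.136.227) does not contain 135.58.136.161
  135.58.136.176/29 (135.58.136.176 - 135.58.136.183) does not contain 135.58.136.161
  135.58.136.176/28 (135.58.136.176 - 135.58.136.191) does not contain 135.58.136.161
  151.58.136.160/28 (151.58.136.160 - 151.58.136.175) does not contain 135.58.136.161
  135.58.136.0/25 (135.58.136.0 - 135.58.136.127) does not contain 135.58.136.161
  135.58.137.0/24 (135.58.137.0 - 135.58.137.255) does not contain 135.58.136.161
  135.58.8.0/22 (135.58.8.0 - 135.58.11.255) does not contain 135.58.136.161
  135.58.200.0/22 (135.58.200.0 - 135.58.203.255) does not contain 135.58.136.161
  135.58.0.0/18 (135.58.0.0 - 135.58.63.255) does not contain 135.58.136.161
Longest matching prefix is /17 -> next hop 57.81.240.239.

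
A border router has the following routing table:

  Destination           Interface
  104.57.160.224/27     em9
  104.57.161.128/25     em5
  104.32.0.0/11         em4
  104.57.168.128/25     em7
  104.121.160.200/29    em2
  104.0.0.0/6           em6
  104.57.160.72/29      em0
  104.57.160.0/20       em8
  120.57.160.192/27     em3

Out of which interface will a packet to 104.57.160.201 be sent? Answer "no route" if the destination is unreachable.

Routes whose prefix contains 104.57.160.201:
  104.0.0.0/6 (104.0.0.0 - 107.255.255.255) -> em6
  104.32.0.0/11 (104.32.0.0 - 104.63.255.255) -> em4
  104.57.160.0/20 (104.57.160.0 - 104.57.175.255) -> em8
More-specific entries that do NOT match:
  104.121.160.200/29 (104.121.160.200 - 104.121.160.207) does not contain 104.57.160.201
  104.57.160.72/29 (104.57.160.72 - 104.57.160.79) does not contain 104.57.160.201
  104.57.160.224/27 (104.57.160.224 - 104.57.160.255) does not contain 104.57.160.201
  120.57.160.192/27 (120.57.160.192 - 120.57.160.223) does not contain 104.57.160.201
  104.57.161.128/25 (104.57.161.128 - 104.57.161.255) does not contain 104.57.160.201
  104.57.168.128/25 (104.57.168.128 - 104.57.168.255) does not contain 104.57.160.201
Longest matching prefix is /20 -> interface em8.

em8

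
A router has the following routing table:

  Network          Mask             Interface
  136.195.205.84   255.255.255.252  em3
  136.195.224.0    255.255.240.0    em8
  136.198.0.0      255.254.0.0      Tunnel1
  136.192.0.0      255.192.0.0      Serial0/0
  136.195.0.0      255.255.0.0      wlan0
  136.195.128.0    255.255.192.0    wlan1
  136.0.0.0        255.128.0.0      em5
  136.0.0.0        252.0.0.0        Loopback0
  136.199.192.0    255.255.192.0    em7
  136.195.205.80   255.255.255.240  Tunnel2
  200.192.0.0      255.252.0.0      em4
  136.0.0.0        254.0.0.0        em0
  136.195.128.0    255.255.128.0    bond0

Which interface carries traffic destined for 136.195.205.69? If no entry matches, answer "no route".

bond0

Routes whose prefix contains 136.195.205.69:
  136.0.0.0/6 (136.0.0.0 - 139.255.255.255) -> Loopback0
  136.0.0.0/7 (136.0.0.0 - 137.255.255.255) -> em0
  136.192.0.0/10 (136.192.0.0 - 136.255.255.255) -> Serial0/0
  136.195.0.0/16 (136.195.0.0 - 136.195.255.255) -> wlan0
  136.195.128.0/17 (136.195.128.0 - 136.195.255.255) -> bond0
More-specific entries that do NOT match:
  136.195.205.84/30 (136.195.205.84 - 136.195.205.87) does not contain 136.195.205.69
  136.195.205.80/28 (136.195.205.80 - 136.195.205.95) does not contain 136.195.205.69
  136.195.224.0/20 (136.195.224.0 - 136.195.239.255) does not contain 136.195.205.69
  136.195.128.0/18 (136.195.128.0 - 136.195.191.255) does not contain 136.195.205.69
  136.199.192.0/18 (136.199.192.0 - 136.199.255.255) does not contain 136.195.205.69
Longest matching prefix is /17 -> interface bond0.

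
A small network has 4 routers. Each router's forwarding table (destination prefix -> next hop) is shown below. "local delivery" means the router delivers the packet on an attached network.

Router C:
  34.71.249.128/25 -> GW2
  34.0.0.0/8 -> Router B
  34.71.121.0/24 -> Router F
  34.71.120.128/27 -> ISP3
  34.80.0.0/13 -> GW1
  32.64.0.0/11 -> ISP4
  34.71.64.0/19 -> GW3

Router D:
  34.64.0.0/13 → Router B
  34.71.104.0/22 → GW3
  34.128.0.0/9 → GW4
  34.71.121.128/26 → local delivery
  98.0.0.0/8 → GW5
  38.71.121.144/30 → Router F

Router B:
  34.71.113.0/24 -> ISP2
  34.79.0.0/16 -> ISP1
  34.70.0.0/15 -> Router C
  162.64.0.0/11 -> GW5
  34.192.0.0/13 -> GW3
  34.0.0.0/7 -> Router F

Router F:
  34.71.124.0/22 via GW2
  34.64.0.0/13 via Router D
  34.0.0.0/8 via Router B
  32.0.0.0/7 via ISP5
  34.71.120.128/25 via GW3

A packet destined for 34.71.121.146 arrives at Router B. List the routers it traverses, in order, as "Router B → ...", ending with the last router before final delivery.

At Router B: longest match for 34.71.121.146 is 34.70.0.0/15 -> Router C
At Router C: longest match for 34.71.121.146 is 34.71.121.0/24 -> Router F
At Router F: longest match for 34.71.121.146 is 34.64.0.0/13 -> Router D
At Router D: longest match for 34.71.121.146 is 34.71.121.128/26 -> local delivery

Router B → Router C → Router F → Router D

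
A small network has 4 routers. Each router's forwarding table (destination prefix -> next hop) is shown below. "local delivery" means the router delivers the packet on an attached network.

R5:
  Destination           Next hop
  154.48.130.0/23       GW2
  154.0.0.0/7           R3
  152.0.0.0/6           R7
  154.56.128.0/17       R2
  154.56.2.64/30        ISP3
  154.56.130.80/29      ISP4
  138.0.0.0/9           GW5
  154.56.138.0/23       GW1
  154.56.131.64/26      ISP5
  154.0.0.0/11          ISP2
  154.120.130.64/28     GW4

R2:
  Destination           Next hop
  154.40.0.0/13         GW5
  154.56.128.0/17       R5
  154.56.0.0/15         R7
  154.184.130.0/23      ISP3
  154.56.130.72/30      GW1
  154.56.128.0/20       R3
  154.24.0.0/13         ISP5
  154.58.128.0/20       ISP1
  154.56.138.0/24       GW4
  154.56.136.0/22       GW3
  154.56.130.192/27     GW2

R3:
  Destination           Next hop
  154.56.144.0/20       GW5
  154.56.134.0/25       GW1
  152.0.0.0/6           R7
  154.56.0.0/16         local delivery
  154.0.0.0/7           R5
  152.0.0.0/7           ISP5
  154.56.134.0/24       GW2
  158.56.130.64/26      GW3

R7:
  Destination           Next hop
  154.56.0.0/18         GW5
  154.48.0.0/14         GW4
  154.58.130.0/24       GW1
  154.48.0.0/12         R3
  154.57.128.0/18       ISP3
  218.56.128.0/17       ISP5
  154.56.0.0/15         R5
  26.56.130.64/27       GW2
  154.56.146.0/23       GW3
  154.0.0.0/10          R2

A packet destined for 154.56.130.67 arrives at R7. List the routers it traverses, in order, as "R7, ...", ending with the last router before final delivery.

At R7: longest match for 154.56.130.67 is 154.56.0.0/15 -> R5
At R5: longest match for 154.56.130.67 is 154.56.128.0/17 -> R2
At R2: longest match for 154.56.130.67 is 154.56.128.0/20 -> R3
At R3: longest match for 154.56.130.67 is 154.56.0.0/16 -> local delivery

R7, R5, R2, R3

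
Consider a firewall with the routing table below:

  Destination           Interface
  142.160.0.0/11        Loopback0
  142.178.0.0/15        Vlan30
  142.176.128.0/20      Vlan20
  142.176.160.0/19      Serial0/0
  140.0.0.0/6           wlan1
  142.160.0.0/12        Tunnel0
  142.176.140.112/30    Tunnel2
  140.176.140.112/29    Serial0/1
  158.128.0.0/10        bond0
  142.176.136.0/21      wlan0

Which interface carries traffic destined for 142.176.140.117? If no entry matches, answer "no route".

wlan0

Routes whose prefix contains 142.176.140.117:
  140.0.0.0/6 (140.0.0.0 - 143.255.255.255) -> wlan1
  142.160.0.0/11 (142.160.0.0 - 142.191.255.255) -> Loopback0
  142.176.128.0/20 (142.176.128.0 - 142.176.143.255) -> Vlan20
  142.176.136.0/21 (142.176.136.0 - 142.176.143.255) -> wlan0
More-specific entries that do NOT match:
  142.176.140.112/30 (142.176.140.112 - 142.176.140.115) does not contain 142.176.140.117
  140.176.140.112/29 (140.176.140.112 - 140.176.140.119) does not contain 142.176.140.117
Longest matching prefix is /21 -> interface wlan0.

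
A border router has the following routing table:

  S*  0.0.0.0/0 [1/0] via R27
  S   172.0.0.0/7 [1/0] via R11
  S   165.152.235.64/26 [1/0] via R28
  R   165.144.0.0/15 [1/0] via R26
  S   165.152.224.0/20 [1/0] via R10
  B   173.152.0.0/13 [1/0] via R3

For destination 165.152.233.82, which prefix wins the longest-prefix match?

Entries matching 165.152.233.82:
  0.0.0.0/0 (default, matches everything)
  165.152.224.0/20 (165.152.224.0 - 165.152.239.255)
Most specific is 165.152.224.0/20.

165.152.224.0/20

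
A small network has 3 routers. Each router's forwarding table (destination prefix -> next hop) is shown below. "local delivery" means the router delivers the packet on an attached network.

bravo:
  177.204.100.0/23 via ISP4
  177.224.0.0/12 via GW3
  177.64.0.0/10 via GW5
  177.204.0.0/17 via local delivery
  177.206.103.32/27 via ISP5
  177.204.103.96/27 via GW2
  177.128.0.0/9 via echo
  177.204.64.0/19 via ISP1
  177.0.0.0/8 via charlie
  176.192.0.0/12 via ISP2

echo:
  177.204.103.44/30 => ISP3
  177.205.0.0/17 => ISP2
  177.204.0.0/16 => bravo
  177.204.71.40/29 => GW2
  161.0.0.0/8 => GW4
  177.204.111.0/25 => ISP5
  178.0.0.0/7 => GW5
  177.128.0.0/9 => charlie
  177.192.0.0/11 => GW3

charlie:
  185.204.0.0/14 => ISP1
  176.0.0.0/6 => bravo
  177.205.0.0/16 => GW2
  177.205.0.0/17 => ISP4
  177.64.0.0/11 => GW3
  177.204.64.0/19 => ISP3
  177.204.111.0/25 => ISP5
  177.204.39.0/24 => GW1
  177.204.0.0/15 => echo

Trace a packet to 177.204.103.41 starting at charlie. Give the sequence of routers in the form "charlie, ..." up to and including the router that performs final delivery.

charlie, echo, bravo

At charlie: longest match for 177.204.103.41 is 177.204.0.0/15 -> echo
At echo: longest match for 177.204.103.41 is 177.204.0.0/16 -> bravo
At bravo: longest match for 177.204.103.41 is 177.204.0.0/17 -> local delivery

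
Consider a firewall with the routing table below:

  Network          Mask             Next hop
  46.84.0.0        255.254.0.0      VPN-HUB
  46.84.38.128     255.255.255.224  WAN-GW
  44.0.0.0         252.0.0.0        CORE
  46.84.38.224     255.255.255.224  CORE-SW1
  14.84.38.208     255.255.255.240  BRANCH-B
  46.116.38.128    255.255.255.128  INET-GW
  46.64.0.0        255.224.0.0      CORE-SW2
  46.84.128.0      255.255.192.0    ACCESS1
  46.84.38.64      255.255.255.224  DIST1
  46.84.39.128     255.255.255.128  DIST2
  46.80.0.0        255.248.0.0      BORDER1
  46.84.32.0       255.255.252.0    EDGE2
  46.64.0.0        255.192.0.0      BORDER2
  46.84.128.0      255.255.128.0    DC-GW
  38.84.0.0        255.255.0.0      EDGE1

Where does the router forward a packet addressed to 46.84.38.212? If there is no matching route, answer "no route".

Routes whose prefix contains 46.84.38.212:
  44.0.0.0/6 (44.0.0.0 - 47.255.255.255) -> CORE
  46.64.0.0/10 (46.64.0.0 - 46.127.255.255) -> BORDER2
  46.64.0.0/11 (46.64.0.0 - 46.95.255.255) -> CORE-SW2
  46.80.0.0/13 (46.80.0.0 - 46.87.255.255) -> BORDER1
  46.84.0.0/15 (46.84.0.0 - 46.85.255.255) -> VPN-HUB
More-specific entries that do NOT match:
  14.84.38.208/28 (14.84.38.208 - 14.84.38.223) does not contain 46.84.38.212
  46.84.38.128/27 (46.84.38.128 - 46.84.38.159) does not contain 46.84.38.212
  46.84.38.224/27 (46.84.38.224 - 46.84.38.255) does not contain 46.84.38.212
  46.84.38.64/27 (46.84.38.64 - 46.84.38.95) does not contain 46.84.38.212
  46.116.38.128/25 (46.116.38.128 - 46.116.38.255) does not contain 46.84.38.212
  46.84.39.128/25 (46.84.39.128 - 46.84.39.255) does not contain 46.84.38.212
  46.84.32.0/22 (46.84.32.0 - 46.84.35.255) does not contain 46.84.38.212
  46.84.128.0/18 (46.84.128.0 - 46.84.191.255) does not contain 46.84.38.212
  46.84.128.0/17 (46.84.128.0 - 46.84.255.255) does not contain 46.84.38.212
  38.84.0.0/16 (38.84.0.0 - 38.84.255.255) does not contain 46.84.38.212
Longest matching prefix is /15 -> next hop VPN-HUB.

VPN-HUB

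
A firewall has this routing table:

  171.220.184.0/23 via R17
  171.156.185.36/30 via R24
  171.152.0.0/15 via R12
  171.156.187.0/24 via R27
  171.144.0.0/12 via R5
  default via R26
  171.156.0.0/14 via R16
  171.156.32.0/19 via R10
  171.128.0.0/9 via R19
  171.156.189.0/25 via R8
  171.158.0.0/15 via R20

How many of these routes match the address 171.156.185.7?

4

Prefixes containing 171.156.185.7:
  0.0.0.0/0 (default, matches everything)
  171.128.0.0/9 (171.128.0.0 - 171.255.255.255)
  171.144.0.0/12 (171.144.0.0 - 171.159.255.255)
  171.156.0.0/14 (171.156.0.0 - 171.159.255.255)
Total matching entries: 4.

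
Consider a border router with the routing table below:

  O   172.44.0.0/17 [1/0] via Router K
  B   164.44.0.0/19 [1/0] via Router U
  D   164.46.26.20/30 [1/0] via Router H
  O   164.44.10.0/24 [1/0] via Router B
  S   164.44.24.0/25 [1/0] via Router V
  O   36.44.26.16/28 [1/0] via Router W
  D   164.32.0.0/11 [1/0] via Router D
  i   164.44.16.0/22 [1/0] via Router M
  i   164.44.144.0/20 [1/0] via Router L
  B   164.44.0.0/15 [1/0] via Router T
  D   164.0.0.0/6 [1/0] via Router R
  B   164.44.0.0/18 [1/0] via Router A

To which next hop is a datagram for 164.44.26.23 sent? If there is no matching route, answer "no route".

Router U

Routes whose prefix contains 164.44.26.23:
  164.0.0.0/6 (164.0.0.0 - 167.255.255.255) -> Router R
  164.32.0.0/11 (164.32.0.0 - 164.63.255.255) -> Router D
  164.44.0.0/15 (164.44.0.0 - 164.45.255.255) -> Router T
  164.44.0.0/18 (164.44.0.0 - 164.44.63.255) -> Router A
  164.44.0.0/19 (164.44.0.0 - 164.44.31.255) -> Router U
More-specific entries that do NOT match:
  164.46.26.20/30 (164.46.26.20 - 164.46.26.23) does not contain 164.44.26.23
  36.44.26.16/28 (36.44.26.16 - 36.44.26.31) does not contain 164.44.26.23
  164.44.24.0/25 (164.44.24.0 - 164.44.24.127) does not contain 164.44.26.23
  164.44.10.0/24 (164.44.10.0 - 164.44.10.255) does not contain 164.44.26.23
  164.44.16.0/22 (164.44.16.0 - 164.44.19.255) does not contain 164.44.26.23
  164.44.144.0/20 (164.44.144.0 - 164.44.159.255) does not contain 164.44.26.23
Longest matching prefix is /19 -> next hop Router U.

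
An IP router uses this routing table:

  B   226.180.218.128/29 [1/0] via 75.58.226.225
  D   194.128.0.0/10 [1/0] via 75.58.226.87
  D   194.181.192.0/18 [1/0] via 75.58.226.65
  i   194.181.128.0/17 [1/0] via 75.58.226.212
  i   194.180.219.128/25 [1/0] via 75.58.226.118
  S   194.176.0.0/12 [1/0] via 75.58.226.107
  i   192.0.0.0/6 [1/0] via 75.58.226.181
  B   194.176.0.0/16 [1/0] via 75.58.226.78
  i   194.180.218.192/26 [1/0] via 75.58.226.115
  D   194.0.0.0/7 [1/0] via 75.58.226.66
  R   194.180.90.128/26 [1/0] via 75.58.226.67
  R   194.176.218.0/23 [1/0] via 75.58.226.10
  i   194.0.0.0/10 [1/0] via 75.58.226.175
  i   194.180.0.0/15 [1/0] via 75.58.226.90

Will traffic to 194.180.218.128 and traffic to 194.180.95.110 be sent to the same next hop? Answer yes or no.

yes

194.180.218.128: longest match 194.180.0.0/15 -> 75.58.226.90
194.180.95.110: longest match 194.180.0.0/15 -> 75.58.226.90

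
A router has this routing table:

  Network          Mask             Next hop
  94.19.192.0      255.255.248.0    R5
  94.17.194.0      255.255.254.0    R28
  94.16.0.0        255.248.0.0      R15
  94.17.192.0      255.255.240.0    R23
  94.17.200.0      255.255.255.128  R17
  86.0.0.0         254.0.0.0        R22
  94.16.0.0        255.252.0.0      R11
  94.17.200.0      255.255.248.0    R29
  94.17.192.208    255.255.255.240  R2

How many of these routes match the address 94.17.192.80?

3

Prefixes containing 94.17.192.80:
  94.16.0.0/13 (94.16.0.0 - 94.23.255.255)
  94.16.0.0/14 (94.16.0.0 - 94.19.255.255)
  94.17.192.0/20 (94.17.192.0 - 94.17.207.255)
Total matching entries: 3.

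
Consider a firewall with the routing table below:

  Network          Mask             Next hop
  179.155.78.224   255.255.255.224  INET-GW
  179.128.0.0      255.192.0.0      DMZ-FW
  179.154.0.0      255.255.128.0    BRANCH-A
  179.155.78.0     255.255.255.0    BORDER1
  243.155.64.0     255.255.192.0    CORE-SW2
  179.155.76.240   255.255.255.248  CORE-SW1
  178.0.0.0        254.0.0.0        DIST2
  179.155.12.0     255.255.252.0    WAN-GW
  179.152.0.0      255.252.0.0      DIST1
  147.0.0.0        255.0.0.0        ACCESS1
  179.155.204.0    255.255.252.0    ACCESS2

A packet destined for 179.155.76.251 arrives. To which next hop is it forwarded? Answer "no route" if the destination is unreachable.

Routes whose prefix contains 179.155.76.251:
  178.0.0.0/7 (178.0.0.0 - 179.255.255.255) -> DIST2
  179.128.0.0/10 (179.128.0.0 - 179.191.255.255) -> DMZ-FW
  179.152.0.0/14 (179.152.0.0 - 179.155.255.255) -> DIST1
More-specific entries that do NOT match:
  179.155.76.240/29 (179.155.76.240 - 179.155.76.247) does not contain 179.155.76.251
  179.155.78.224/27 (179.155.78.224 - 179.155.78.255) does not contain 179.155.76.251
  179.155.78.0/24 (179.155.78.0 - 179.155.78.255) does not contain 179.155.76.251
  179.155.12.0/22 (179.155.12.0 - 179.155.15.255) does not contain 179.155.76.251
  179.155.204.0/22 (179.155.204.0 - 179.155.207.255) does not contain 179.155.76.251
  243.155.64.0/18 (243.155.64.0 - 243.155.127.255) does not contain 179.155.76.251
  179.154.0.0/17 (179.154.0.0 - 179.154.127.255) does not contain 179.155.76.251
Longest matching prefix is /14 -> next hop DIST1.

DIST1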